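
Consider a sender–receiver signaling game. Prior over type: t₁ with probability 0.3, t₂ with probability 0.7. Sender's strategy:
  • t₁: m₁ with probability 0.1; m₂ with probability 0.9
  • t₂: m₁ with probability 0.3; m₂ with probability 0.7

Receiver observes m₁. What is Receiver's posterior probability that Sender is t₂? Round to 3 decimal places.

P(m₁) = 0.3·0.1 + 0.7·0.3 = 0.24
P(t₂ | m₁) = (0.7·0.3) / 0.24 = 0.21 / 0.24 = 0.875

0.875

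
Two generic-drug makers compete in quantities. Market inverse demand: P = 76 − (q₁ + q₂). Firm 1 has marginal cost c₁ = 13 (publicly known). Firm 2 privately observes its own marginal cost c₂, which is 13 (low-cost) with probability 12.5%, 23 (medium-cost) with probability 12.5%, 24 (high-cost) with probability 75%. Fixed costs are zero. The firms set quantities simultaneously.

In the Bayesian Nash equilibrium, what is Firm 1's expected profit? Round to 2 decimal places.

584.03

Firm 2 with cost c maximizes (76 − (q₁+q₂) − c)·q₂, giving q₂(c) = (76 − c − q₁)/2.
E[c₂] = 0.125·13 + 0.125·23 + 0.75·24 = 22.5
Firm 1's FOC against E[q₂] yields q₁ = (76 − 2·13 + E[c₂])/3 = (76 − 26 + 22.5)/3 = 24.1667.
E[P] = 76 − (q₁ + E[q₂]) = 37.1667; Firm 1's expected profit = (E[P] − 13)·q₁ = (37.1667 − 13)·24.1667 = 584.028.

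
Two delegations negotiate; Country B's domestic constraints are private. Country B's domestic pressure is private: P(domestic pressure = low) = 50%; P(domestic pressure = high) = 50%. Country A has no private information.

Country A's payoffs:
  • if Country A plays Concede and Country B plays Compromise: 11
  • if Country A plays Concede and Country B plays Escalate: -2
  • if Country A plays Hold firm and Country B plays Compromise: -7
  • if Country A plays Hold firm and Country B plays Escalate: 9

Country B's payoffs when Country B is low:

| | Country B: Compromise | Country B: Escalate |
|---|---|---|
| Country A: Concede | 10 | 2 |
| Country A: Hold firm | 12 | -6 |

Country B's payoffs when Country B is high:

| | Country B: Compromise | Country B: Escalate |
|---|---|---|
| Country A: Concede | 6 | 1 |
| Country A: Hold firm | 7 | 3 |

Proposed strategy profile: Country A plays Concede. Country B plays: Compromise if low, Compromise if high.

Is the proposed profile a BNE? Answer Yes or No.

Yes

Country A plays Concede: E[Concede] = 0.5·(11) + 0.5·(11) = 11; E[Hold firm] = -7. Best-responding. ✓
Country B (domestic pressure low), facing Concede: Compromise gives 10, Escalate gives 2. Proposed Compromise is best. ✓
Country B (domestic pressure high), facing Concede: Compromise gives 6, Escalate gives 1. Proposed Compromise is best. ✓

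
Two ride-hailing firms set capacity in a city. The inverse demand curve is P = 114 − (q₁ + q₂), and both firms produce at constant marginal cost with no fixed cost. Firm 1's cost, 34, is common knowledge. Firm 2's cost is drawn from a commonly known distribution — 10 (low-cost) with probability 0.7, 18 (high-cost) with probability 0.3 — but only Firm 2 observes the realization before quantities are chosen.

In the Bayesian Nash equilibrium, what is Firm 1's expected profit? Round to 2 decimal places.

Firm 2 with cost c maximizes (114 − (q₁+q₂) − c)·q₂, giving q₂(c) = (114 − c − q₁)/2.
E[c₂] = 0.7·10 + 0.3·18 = 12.4
Firm 1's FOC against E[q₂] yields q₁ = (114 − 2·34 + E[c₂])/3 = (114 − 68 + 12.4)/3 = 19.4667.
E[P] = 114 − (q₁ + E[q₂]) = 53.4667; Firm 1's expected profit = (E[P] − 34)·q₁ = (53.4667 − 34)·19.4667 = 378.951.

378.95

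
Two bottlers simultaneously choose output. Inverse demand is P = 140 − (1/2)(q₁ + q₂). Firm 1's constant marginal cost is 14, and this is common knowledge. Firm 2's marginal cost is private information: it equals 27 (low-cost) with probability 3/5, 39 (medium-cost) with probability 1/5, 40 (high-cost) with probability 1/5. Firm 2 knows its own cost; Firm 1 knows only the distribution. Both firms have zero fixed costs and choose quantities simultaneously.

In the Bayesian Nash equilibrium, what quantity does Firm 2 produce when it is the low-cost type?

65

Each type of Firm 2 best-responds to q₁; Firm 1 best-responds to the expected q₂ over Firm 2's types.
Firm 2 with cost c maximizes (140 − (1/2)(q₁+q₂) − c)·q₂, giving q₂(c) = (140 − c − (1/2)q₁).
E[c₂] = 3/5·27 + 1/5·39 + 1/5·40 = 32
Firm 1's FOC against E[q₂] yields q₁ = (140 − 2·14 + E[c₂])/(3/2) = (140 − 28 + 32)/(3/2) = 96.
q₂(low-cost) = (140 − 27 − (1/2)·96) = 65.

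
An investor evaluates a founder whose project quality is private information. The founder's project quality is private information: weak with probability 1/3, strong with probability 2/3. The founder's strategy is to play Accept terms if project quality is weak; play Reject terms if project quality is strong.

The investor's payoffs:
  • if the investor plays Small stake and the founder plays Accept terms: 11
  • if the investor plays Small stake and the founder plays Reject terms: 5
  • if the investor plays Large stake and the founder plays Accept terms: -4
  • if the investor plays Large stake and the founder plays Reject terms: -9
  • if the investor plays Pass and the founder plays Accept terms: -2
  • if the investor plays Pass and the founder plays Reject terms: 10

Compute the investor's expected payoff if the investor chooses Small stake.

Take the expectation over the founder's project quality, weighting each type's action by its prior probability.
E[Small stake] = 1/3·11 + 2/3·5 = 11/3 + 10/3 = 7

7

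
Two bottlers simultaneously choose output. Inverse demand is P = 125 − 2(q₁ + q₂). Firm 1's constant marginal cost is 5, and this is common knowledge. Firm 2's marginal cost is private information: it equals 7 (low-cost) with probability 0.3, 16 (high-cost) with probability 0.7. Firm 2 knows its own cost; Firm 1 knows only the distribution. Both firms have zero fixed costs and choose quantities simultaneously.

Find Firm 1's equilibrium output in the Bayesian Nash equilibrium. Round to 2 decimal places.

21.38

Type-c best response for Firm 2: q₂(c) = (125 − c)/4 − q₁/2.
Firm 1 maximizes expected profit; its first-order condition is 125 − 4q₁ − 2E[q₂] − 5 = 0.
Substituting E[q₂] and solving: E[c₂] = 13.3, so q₁ = (125 − 2·5 + 13.3)/6 = 21.3833.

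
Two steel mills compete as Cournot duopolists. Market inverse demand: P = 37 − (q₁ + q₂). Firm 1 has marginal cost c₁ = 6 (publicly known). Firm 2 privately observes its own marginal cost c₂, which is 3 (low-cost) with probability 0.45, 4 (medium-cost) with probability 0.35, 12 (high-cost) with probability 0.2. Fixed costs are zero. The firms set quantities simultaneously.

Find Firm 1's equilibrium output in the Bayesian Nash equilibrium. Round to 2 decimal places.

Each type of Firm 2 best-responds to q₁; Firm 1 best-responds to the expected q₂ over Firm 2's types.
Firm 2 with cost c maximizes (37 − (q₁+q₂) − c)·q₂, giving q₂(c) = (37 − c − q₁)/2.
E[c₂] = 0.45·3 + 0.35·4 + 0.2·12 = 5.15
Firm 1's FOC against E[q₂] yields q₁ = (37 − 2·6 + E[c₂])/3 = (37 − 12 + 5.15)/3 = 10.05.

10.05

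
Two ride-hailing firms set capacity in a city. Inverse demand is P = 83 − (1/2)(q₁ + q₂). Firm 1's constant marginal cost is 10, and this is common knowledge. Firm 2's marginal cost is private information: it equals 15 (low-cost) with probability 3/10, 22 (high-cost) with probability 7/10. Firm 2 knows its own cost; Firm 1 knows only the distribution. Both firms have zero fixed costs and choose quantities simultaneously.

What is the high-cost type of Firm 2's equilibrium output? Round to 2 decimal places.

Each type of Firm 2 best-responds to q₁; Firm 1 best-responds to the expected q₂ over Firm 2's types.
Firm 2 with cost c maximizes (83 − (1/2)(q₁+q₂) − c)·q₂, giving q₂(c) = (83 − c − (1/2)q₁).
E[c₂] = 3/10·15 + 7/10·22 = 19.9
Firm 1's FOC against E[q₂] yields q₁ = (83 − 2·10 + E[c₂])/(3/2) = (83 − 20 + 19.9)/(3/2) = 55.2667.
q₂(high-cost) = (83 − 22 − (1/2)·55.2667) = 33.3667.

33.37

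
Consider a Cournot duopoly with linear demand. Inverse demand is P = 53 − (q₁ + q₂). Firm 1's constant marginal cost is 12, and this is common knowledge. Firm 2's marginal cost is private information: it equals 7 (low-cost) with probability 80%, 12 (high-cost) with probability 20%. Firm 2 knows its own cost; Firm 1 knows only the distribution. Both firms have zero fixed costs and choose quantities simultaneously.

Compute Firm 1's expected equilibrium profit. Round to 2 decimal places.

Each type of Firm 2 best-responds to q₁; Firm 1 best-responds to the expected q₂ over Firm 2's types.
Firm 2 with cost c maximizes (53 − (q₁+q₂) − c)·q₂, giving q₂(c) = (53 − c − q₁)/2.
E[c₂] = 0.8·7 + 0.2·12 = 8
Firm 1's FOC against E[q₂] yields q₁ = (53 − 2·12 + E[c₂])/3 = (53 − 24 + 8)/3 = 12.3333.
E[P] = 53 − (q₁ + E[q₂]) = 24.3333; Firm 1's expected profit = (E[P] − 12)·q₁ = (24.3333 − 12)·12.3333 = 152.111.

152.11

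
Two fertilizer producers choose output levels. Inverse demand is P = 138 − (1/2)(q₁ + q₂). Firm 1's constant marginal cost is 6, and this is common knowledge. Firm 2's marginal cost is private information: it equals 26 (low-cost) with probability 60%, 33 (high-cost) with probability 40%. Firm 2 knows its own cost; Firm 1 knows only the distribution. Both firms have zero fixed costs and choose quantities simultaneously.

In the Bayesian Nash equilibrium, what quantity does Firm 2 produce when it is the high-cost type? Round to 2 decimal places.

Type-c best response for Firm 2: q₂(c) = (138 − c) − q₁/2.
Firm 1 maximizes expected profit; its first-order condition is 138 − q₁ − (1/2)E[q₂] − 6 = 0.
Substituting E[q₂] and solving: E[c₂] = 28.8, so q₁ = (138 − 2·6 + 28.8)/(3/2) = 103.2.
q₂(high-cost) = (138 − 33 − (1/2)·103.2) = 53.4.

53.40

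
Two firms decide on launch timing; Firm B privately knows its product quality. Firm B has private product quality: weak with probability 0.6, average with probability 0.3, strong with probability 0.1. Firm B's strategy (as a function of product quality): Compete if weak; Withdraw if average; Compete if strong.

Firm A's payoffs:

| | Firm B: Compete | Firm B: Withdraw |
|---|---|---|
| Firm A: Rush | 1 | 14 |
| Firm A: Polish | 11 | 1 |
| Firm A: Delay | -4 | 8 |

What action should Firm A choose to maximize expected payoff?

Polish

E[Rush] = 0.6·(1) + 0.3·(14) + 0.1·(1) = 4.9
E[Polish] = 0.6·(11) + 0.3·(1) + 0.1·(11) = 8
E[Delay] = 0.6·(-4) + 0.3·(8) + 0.1·(-4) = -0.4
Best response: Polish (8 is the largest).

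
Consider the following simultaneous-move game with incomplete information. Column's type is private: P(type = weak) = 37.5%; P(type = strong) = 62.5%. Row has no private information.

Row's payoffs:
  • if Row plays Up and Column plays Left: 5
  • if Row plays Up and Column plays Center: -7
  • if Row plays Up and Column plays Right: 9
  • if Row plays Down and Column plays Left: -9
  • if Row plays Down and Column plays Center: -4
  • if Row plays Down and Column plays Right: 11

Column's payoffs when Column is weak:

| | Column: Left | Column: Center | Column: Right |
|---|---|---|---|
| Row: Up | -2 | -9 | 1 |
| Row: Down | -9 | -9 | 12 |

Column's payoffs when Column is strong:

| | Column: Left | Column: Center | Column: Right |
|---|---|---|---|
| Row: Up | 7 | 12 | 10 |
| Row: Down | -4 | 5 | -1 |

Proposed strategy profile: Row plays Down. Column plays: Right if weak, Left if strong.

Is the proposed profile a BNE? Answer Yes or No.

No

A profile is a BNE iff every type of every player is best-responding given beliefs about the other side.
Row plays Down: E[Down] = 0.375·(11) + 0.625·(-9) = -1.5; E[Up] = 6.5. Not best-responding. ✗
Column (type weak), facing Down: Left gives -9, Center gives -9, Right gives 12. Proposed Right is best. ✓
Column (type strong), facing Down: Left gives -4, Center gives 5, Right gives -1. Proposed Left is not best — profitable deviation exists. ✗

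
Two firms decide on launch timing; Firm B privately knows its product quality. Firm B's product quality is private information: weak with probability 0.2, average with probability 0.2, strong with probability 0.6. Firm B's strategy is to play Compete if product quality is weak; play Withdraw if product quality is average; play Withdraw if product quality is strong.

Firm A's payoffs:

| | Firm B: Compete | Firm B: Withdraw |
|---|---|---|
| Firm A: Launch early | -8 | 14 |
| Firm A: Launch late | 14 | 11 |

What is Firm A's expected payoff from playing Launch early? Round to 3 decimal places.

E[Launch early] = 0.2·(-8) + 0.2·14 + 0.6·14 = (-1.6) + 2.8 + 8.4 = 9.6

9.600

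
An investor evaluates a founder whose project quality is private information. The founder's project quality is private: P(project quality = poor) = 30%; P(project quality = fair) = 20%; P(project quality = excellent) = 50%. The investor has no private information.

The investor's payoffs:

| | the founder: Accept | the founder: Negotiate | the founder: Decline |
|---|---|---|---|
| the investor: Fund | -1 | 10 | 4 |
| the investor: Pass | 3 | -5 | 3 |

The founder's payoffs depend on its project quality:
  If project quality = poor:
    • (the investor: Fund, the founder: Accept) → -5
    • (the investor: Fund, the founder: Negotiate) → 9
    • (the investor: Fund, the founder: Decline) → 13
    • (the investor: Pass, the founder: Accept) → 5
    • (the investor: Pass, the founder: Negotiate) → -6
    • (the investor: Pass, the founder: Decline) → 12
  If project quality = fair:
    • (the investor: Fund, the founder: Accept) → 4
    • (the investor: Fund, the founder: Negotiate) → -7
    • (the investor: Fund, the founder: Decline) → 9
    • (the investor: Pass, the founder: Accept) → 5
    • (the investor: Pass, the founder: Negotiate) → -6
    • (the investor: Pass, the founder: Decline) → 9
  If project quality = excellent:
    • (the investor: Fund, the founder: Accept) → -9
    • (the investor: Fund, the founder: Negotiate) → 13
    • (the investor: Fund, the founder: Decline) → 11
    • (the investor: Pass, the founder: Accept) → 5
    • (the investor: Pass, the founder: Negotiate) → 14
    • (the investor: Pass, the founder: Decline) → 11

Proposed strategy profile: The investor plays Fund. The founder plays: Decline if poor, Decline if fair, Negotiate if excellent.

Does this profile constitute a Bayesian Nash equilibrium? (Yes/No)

Yes

The investor plays Fund: E[Fund] = 0.3·(4) + 0.2·(4) + 0.5·(10) = 7; E[Pass] = -1. Best-responding. ✓
The founder (project quality poor), facing Fund: Accept gives -5, Negotiate gives 9, Decline gives 13. Proposed Decline is best. ✓
The founder (project quality fair), facing Fund: Accept gives 4, Negotiate gives -7, Decline gives 9. Proposed Decline is best. ✓
The founder (project quality excellent), facing Fund: Accept gives -9, Negotiate gives 13, Decline gives 11. Proposed Negotiate is best. ✓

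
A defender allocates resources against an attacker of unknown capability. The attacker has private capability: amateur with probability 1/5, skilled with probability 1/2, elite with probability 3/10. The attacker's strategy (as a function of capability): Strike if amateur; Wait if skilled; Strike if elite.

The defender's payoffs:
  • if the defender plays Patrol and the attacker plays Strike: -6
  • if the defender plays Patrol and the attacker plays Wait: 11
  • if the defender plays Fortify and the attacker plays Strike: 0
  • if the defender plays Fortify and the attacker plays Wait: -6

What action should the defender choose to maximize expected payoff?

Patrol

E[Patrol] = 1/5·(-6) + 1/2·(11) + 3/10·(-6) = 5/2
E[Fortify] = 1/5·(0) + 1/2·(-6) + 3/10·(0) = -3
Best response: Patrol (5/2 is the largest).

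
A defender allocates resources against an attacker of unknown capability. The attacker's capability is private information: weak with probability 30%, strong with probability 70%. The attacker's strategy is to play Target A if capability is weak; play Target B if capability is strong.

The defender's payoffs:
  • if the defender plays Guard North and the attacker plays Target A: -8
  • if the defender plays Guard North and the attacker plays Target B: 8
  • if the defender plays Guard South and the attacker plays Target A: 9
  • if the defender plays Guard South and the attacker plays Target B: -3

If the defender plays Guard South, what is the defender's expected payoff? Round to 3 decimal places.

0.600

Take the expectation over the attacker's capability, weighting each type's action by its prior probability.
E[Guard South] = 0.3·9 + 0.7·(-3) = 2.7 + (-2.1) = 0.6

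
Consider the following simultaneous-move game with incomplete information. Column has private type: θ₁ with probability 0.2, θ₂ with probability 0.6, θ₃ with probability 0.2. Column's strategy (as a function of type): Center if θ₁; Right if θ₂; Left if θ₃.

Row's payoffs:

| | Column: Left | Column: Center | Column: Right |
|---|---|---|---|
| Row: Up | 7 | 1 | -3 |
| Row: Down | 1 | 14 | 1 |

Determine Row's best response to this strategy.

Compute Row's expected payoff for each action, taking the expectation over Column's type.
E[Up] = 0.2·(1) + 0.6·(-3) + 0.2·(7) = -0.2
E[Down] = 0.2·(14) + 0.6·(1) + 0.2·(1) = 3.6
Best response: Down (3.6 is the largest).

Down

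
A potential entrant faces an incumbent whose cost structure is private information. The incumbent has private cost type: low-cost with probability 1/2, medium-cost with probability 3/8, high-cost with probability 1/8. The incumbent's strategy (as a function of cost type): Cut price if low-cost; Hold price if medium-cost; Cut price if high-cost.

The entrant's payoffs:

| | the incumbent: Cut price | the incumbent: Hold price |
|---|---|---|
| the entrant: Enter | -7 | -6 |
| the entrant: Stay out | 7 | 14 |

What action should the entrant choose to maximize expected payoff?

Stay out

E[Enter] = 1/2·(-7) + 3/8·(-6) + 1/8·(-7) = -53/8
E[Stay out] = 1/2·(7) + 3/8·(14) + 1/8·(7) = 77/8
Best response: Stay out (77/8 is the largest).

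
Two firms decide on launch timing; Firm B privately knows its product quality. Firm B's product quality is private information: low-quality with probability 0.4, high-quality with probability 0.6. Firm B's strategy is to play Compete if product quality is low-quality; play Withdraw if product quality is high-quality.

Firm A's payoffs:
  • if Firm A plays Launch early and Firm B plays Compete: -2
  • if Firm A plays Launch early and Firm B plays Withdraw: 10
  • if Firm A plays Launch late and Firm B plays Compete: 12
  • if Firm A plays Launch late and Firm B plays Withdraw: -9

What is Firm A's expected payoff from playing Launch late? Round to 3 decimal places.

Take the expectation over Firm B's product quality, weighting each type's action by its prior probability.
E[Launch late] = 0.4·12 + 0.6·(-9) = 4.8 + (-5.4) = -0.6

-0.600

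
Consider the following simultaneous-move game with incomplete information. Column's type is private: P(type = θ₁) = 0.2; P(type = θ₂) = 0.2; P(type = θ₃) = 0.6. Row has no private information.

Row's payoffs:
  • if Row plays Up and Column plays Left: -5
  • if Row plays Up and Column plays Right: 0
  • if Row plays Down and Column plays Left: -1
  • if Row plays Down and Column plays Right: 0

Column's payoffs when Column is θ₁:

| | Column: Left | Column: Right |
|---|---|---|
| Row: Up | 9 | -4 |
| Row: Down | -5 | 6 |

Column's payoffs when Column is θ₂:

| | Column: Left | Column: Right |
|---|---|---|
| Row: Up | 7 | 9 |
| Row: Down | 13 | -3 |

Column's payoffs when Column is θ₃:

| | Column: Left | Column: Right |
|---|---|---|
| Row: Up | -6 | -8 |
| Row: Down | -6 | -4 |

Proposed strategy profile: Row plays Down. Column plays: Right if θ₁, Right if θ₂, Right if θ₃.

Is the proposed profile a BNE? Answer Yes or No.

Row plays Down: E[Down] = 0.2·(0) + 0.2·(0) + 0.6·(0) = 0; E[Up] = 0. Best-responding. ✓
Column (type θ₁), facing Down: Left gives -5, Right gives 6. Proposed Right is best. ✓
Column (type θ₂), facing Down: Left gives 13, Right gives -3. Proposed Right is not best — profitable deviation exists. ✗
Column (type θ₃), facing Down: Left gives -6, Right gives -4. Proposed Right is best. ✓

No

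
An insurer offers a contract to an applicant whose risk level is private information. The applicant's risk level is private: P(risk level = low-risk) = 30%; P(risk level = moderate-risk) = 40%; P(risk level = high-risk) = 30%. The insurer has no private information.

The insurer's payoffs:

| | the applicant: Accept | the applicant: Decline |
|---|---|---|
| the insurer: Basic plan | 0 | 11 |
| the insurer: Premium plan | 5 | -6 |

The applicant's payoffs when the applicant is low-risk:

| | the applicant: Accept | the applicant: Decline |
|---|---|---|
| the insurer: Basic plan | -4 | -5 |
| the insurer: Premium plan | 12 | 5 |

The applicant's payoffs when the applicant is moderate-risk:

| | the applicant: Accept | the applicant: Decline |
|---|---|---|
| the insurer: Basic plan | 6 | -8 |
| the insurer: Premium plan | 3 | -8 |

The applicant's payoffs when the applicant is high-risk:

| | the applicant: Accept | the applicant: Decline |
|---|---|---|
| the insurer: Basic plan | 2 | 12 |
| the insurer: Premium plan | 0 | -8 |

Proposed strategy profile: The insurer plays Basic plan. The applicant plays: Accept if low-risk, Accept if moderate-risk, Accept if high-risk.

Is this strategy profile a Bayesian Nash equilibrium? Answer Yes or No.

A profile is a BNE iff every type of every player is best-responding given beliefs about the other side.
The insurer plays Basic plan: E[Basic plan] = 0.3·(0) + 0.4·(0) + 0.3·(0) = 0; E[Premium plan] = 5. Not best-responding. ✗
The applicant (risk level low-risk), facing Basic plan: Accept gives -4, Decline gives -5. Proposed Accept is best. ✓
The applicant (risk level moderate-risk), facing Basic plan: Accept gives 6, Decline gives -8. Proposed Accept is best. ✓
The applicant (risk level high-risk), facing Basic plan: Accept gives 2, Decline gives 12. Proposed Accept is not best — profitable deviation exists. ✗

No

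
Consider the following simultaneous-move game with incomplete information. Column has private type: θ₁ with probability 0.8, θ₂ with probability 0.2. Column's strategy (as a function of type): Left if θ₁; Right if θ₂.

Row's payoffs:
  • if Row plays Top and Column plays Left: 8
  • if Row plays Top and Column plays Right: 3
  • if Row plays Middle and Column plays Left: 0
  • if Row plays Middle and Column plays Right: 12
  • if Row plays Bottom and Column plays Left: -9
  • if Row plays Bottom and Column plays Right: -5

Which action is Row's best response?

Top

E[Top] = 0.8·(8) + 0.2·(3) = 7
E[Middle] = 0.8·(0) + 0.2·(12) = 2.4
E[Bottom] = 0.8·(-9) + 0.2·(-5) = -8.2
Best response: Top (7 is the largest).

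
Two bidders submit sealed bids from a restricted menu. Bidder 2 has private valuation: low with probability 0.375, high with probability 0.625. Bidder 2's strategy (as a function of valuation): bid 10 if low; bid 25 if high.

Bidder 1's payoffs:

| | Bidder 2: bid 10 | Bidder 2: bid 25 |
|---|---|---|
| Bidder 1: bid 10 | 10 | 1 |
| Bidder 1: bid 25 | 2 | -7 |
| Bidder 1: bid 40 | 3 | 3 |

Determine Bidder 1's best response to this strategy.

Compute Bidder 1's expected payoff for each action, taking the expectation over Bidder 2's type.
E[bid 10] = 0.375·(10) + 0.625·(1) = 4.375
E[bid 25] = 0.375·(2) + 0.625·(-7) = -3.625
E[bid 40] = 0.375·(3) + 0.625·(3) = 3
Best response: bid 10 (4.375 is the largest).

bid 10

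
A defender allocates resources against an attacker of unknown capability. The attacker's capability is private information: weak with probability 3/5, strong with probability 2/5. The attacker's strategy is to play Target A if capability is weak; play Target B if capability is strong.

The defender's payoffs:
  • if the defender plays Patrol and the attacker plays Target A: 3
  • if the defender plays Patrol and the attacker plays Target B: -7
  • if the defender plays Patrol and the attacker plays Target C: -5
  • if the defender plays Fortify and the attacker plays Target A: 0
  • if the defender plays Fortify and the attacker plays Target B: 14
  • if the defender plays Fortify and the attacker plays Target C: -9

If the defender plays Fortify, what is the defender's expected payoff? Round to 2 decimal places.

5.60

E[Fortify] = 3/5·0 + 2/5·14 = 0 + 28/5 = 28/5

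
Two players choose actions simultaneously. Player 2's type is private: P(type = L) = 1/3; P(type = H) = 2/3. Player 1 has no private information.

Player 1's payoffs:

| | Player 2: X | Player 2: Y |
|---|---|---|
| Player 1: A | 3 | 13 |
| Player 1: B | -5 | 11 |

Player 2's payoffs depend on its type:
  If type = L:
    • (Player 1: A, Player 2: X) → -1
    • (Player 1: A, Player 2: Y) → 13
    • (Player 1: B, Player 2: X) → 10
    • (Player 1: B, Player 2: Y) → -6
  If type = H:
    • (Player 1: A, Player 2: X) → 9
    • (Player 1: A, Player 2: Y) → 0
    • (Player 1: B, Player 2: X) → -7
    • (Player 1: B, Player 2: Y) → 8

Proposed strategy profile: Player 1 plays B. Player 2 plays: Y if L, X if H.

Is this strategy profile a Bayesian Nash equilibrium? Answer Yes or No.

No

A profile is a BNE iff every type of every player is best-responding given beliefs about the other side.
Player 1 plays B: E[B] = 1/3·(11) + 2/3·(-5) = 1/3; E[A] = 19/3. Not best-responding. ✗
Player 2 (type L), facing B: X gives 10, Y gives -6. Proposed Y is not best — profitable deviation exists. ✗
Player 2 (type H), facing B: X gives -7, Y gives 8. Proposed X is not best — profitable deviation exists. ✗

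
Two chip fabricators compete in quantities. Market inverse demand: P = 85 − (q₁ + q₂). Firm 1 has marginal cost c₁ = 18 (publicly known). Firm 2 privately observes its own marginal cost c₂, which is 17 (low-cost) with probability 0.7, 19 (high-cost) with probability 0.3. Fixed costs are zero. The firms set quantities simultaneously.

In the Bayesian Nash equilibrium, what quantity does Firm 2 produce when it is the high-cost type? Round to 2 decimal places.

21.90

Each type of Firm 2 best-responds to q₁; Firm 1 best-responds to the expected q₂ over Firm 2's types.
Firm 2 with cost c maximizes (85 − (q₁+q₂) − c)·q₂, giving q₂(c) = (85 − c − q₁)/2.
E[c₂] = 0.7·17 + 0.3·19 = 17.6
Firm 1's FOC against E[q₂] yields q₁ = (85 − 2·18 + E[c₂])/3 = (85 − 36 + 17.6)/3 = 22.2.
q₂(high-cost) = (85 − 19 − 22.2)/2 = 21.9.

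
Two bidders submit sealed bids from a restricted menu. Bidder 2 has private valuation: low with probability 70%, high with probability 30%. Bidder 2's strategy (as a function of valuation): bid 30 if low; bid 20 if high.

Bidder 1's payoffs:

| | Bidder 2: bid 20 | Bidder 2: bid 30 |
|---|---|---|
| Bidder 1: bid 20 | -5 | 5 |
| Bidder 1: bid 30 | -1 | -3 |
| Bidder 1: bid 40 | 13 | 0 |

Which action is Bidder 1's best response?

E[bid 20] = 0.7·(5) + 0.3·(-5) = 2
E[bid 30] = 0.7·(-3) + 0.3·(-1) = -2.4
E[bid 40] = 0.7·(0) + 0.3·(13) = 3.9
Best response: bid 40 (3.9 is the largest).

bid 40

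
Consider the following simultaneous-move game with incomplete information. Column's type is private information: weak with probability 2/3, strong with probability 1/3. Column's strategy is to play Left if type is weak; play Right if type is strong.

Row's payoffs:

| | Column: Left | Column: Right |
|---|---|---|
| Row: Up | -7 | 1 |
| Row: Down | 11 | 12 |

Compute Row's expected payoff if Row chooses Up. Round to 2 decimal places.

-4.33

E[Up] = 2/3·(-7) + 1/3·1 = (-14/3) + 1/3 = -13/3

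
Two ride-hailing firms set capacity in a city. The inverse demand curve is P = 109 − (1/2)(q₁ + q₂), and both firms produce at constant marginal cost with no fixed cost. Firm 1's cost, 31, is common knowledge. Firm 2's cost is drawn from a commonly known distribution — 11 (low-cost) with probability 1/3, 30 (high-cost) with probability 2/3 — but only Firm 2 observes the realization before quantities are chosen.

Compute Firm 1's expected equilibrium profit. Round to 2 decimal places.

1109.73

Each type of Firm 2 best-responds to q₁; Firm 1 best-responds to the expected q₂ over Firm 2's types.
Firm 2 with cost c maximizes (109 − (1/2)(q₁+q₂) − c)·q₂, giving q₂(c) = (109 − c − (1/2)q₁).
E[c₂] = 1/3·11 + 2/3·30 = 23.6667
Firm 1's FOC against E[q₂] yields q₁ = (109 − 2·31 + E[c₂])/(3/2) = (109 − 62 + 23.6667)/(3/2) = 47.1111.
E[P] = 109 − (1/2)·(q₁ + E[q₂]) = 54.5556; Firm 1's expected profit = (E[P] − 31)·q₁ = (54.5556 − 31)·47.1111 = 1109.73.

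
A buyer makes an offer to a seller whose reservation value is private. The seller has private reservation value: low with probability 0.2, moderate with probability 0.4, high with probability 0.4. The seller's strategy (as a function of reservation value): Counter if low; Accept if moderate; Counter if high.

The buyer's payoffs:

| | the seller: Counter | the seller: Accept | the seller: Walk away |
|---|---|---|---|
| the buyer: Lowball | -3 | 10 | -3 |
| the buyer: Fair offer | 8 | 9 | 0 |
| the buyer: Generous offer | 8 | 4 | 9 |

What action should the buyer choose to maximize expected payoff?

Fair offer

E[Lowball] = 0.2·(-3) + 0.4·(10) + 0.4·(-3) = 2.2
E[Fair offer] = 0.2·(8) + 0.4·(9) + 0.4·(8) = 8.4
E[Generous offer] = 0.2·(8) + 0.4·(4) + 0.4·(8) = 6.4
Best response: Fair offer (8.4 is the largest).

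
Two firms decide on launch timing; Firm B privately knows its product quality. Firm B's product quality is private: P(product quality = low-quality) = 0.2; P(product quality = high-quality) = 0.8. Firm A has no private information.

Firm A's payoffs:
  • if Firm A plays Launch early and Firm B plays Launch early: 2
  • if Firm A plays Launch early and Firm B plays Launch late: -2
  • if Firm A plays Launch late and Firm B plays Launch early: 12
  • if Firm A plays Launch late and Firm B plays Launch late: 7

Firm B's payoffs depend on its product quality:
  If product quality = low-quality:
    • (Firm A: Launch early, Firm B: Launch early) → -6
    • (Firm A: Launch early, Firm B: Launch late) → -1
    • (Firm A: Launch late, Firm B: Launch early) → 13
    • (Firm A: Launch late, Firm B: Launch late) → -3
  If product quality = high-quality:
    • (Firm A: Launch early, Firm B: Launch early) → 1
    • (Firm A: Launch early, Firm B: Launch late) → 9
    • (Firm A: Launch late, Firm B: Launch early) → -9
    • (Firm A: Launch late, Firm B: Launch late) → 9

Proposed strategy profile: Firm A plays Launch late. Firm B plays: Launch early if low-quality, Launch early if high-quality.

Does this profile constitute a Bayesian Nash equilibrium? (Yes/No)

No

Firm A plays Launch late: E[Launch late] = 0.2·(12) + 0.8·(12) = 12; E[Launch early] = 2. Best-responding. ✓
Firm B (product quality low-quality), facing Launch late: Launch early gives 13, Launch late gives -3. Proposed Launch early is best. ✓
Firm B (product quality high-quality), facing Launch late: Launch early gives -9, Launch late gives 9. Proposed Launch early is not best — profitable deviation exists. ✗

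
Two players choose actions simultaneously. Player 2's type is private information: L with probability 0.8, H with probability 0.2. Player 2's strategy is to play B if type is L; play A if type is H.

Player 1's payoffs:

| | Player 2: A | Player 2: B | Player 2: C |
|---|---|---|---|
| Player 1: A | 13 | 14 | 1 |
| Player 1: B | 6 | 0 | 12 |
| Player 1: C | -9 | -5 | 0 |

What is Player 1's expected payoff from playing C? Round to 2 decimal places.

Take the expectation over Player 2's type, weighting each type's action by its prior probability.
E[C] = 0.8·(-5) + 0.2·(-9) = (-4) + (-1.8) = -5.8

-5.80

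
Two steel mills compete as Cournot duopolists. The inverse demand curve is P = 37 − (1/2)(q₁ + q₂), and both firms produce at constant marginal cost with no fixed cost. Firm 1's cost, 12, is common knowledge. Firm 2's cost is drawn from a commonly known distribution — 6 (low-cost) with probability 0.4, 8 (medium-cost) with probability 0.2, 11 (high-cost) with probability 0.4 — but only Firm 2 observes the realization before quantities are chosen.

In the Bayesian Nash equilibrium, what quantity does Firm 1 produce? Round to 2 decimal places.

14.27

Each type of Firm 2 best-responds to q₁; Firm 1 best-responds to the expected q₂ over Firm 2's types.
Firm 2 with cost c maximizes (37 − (1/2)(q₁+q₂) − c)·q₂, giving q₂(c) = (37 − c − (1/2)q₁).
E[c₂] = 0.4·6 + 0.2·8 + 0.4·11 = 8.4
Firm 1's FOC against E[q₂] yields q₁ = (37 − 2·12 + E[c₂])/(3/2) = (37 − 24 + 8.4)/(3/2) = 14.2667.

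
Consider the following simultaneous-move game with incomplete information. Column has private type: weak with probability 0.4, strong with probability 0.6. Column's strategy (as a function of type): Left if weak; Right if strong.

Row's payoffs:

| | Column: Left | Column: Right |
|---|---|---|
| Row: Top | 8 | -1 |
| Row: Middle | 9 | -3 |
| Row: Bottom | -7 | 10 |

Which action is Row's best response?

Compute Row's expected payoff for each action, taking the expectation over Column's type.
E[Top] = 0.4·(8) + 0.6·(-1) = 2.6
E[Middle] = 0.4·(9) + 0.6·(-3) = 1.8
E[Bottom] = 0.4·(-7) + 0.6·(10) = 3.2
Best response: Bottom (3.2 is the largest).

Bottom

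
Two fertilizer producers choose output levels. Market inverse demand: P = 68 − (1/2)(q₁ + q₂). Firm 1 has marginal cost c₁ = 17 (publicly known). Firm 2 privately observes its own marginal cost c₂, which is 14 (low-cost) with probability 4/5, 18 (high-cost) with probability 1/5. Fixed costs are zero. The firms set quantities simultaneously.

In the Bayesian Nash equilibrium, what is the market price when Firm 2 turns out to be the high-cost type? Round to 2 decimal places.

34.87

Type-c best response for Firm 2: q₂(c) = (68 − c) − q₁/2.
Firm 1 maximizes expected profit; its first-order condition is 68 − q₁ − (1/2)E[q₂] − 17 = 0.
Substituting E[q₂] and solving: E[c₂] = 14.8, so q₁ = (68 − 2·17 + 14.8)/(3/2) = 32.5333.
q₂(high-cost) = 33.7333, so P = 68 − (1/2)·(32.5333 + 33.7333) = 34.8667.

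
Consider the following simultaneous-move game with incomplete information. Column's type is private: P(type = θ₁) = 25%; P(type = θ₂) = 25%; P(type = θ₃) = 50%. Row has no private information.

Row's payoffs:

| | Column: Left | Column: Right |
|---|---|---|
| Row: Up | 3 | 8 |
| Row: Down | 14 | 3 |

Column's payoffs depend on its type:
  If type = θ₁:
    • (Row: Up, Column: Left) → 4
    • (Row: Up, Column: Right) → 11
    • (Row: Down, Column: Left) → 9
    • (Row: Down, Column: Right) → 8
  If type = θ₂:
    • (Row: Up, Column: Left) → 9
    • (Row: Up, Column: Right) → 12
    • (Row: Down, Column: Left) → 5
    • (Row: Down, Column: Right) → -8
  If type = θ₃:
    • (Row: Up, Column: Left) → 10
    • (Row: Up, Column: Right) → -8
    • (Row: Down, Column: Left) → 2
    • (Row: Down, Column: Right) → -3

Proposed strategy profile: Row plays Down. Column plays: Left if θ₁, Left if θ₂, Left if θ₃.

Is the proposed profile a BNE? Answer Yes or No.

Yes

A profile is a BNE iff every type of every player is best-responding given beliefs about the other side.
Row plays Down: E[Down] = 0.25·(14) + 0.25·(14) + 0.5·(14) = 14; E[Up] = 3. Best-responding. ✓
Column (type θ₁), facing Down: Left gives 9, Right gives 8. Proposed Left is best. ✓
Column (type θ₂), facing Down: Left gives 5, Right gives -8. Proposed Left is best. ✓
Column (type θ₃), facing Down: Left gives 2, Right gives -3. Proposed Left is best. ✓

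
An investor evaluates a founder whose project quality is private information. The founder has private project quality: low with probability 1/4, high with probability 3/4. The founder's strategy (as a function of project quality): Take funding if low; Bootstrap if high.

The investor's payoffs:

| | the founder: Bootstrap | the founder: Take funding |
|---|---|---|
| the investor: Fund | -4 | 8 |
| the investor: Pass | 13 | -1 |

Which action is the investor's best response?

Pass

E[Fund] = 1/4·(8) + 3/4·(-4) = -1
E[Pass] = 1/4·(-1) + 3/4·(13) = 19/2
Best response: Pass (19/2 is the largest).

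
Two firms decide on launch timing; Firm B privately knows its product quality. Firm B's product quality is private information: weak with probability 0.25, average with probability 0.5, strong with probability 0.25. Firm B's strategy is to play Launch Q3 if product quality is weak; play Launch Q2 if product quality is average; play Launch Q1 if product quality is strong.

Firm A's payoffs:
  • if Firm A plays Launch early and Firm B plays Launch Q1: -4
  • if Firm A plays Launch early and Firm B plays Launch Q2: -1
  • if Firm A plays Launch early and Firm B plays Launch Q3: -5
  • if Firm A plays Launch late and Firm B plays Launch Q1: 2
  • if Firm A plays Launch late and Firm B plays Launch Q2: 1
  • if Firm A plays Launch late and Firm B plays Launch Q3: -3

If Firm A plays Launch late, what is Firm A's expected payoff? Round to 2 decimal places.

0.25

E[Launch late] = 0.25·(-3) + 0.5·1 + 0.25·2 = (-0.75) + 0.5 + 0.5 = 0.25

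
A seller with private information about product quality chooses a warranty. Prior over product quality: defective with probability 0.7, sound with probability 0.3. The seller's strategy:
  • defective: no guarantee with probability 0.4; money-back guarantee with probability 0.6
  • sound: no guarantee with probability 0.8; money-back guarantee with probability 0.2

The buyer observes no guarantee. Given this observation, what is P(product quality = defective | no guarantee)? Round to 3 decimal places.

0.538

Apply Bayes' rule using the sender's strategy as the likelihood.
P(no guarantee) = 0.7·0.4 + 0.3·0.8 = 0.52
P(defective | no guarantee) = (0.7·0.4) / 0.52 = 0.28 / 0.52 = 0.538462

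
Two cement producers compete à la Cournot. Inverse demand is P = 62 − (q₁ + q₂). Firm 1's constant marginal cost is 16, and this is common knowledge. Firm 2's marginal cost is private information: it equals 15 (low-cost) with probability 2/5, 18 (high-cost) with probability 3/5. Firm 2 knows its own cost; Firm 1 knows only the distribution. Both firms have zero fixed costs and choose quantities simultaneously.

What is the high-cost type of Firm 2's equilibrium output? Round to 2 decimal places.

Type-c best response for Firm 2: q₂(c) = (62 − c)/2 − q₁/2.
Firm 1 maximizes expected profit; its first-order condition is 62 − 2q₁ − E[q₂] − 16 = 0.
Substituting E[q₂] and solving: E[c₂] = 16.8, so q₁ = (62 − 2·16 + 16.8)/3 = 15.6.
q₂(high-cost) = (62 − 18 − 15.6)/2 = 14.2.

14.20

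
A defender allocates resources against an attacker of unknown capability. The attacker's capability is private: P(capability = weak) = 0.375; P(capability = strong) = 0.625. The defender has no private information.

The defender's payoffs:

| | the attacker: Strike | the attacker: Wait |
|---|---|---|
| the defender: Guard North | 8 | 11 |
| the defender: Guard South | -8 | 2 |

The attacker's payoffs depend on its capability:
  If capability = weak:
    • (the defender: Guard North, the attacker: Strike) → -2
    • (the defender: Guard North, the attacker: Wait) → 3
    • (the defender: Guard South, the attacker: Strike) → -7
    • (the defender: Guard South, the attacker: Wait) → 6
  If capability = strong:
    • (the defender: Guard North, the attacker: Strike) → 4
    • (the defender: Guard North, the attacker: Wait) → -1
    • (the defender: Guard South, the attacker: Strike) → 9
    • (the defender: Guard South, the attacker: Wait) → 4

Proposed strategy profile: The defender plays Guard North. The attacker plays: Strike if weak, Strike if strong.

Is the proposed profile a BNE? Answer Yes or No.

No

The defender plays Guard North: E[Guard North] = 0.375·(8) + 0.625·(8) = 8; E[Guard South] = -8. Best-responding. ✓
The attacker (capability weak), facing Guard North: Strike gives -2, Wait gives 3. Proposed Strike is not best — profitable deviation exists. ✗
The attacker (capability strong), facing Guard North: Strike gives 4, Wait gives -1. Proposed Strike is best. ✓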